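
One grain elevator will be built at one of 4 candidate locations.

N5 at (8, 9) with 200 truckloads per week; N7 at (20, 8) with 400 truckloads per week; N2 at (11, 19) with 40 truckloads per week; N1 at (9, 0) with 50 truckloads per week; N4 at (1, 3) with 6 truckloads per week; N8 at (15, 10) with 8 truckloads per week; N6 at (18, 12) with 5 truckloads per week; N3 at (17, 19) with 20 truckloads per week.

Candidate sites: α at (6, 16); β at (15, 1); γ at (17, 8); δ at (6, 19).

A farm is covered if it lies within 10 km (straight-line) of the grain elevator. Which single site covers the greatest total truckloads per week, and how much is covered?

Coverage radius r = 10 km; a point is covered iff (Δx)²+(Δy)² ≤ 10² = 100.
  α (6, 16): covers {N5, N2} → 240
  β (15, 1): covers {N7, N1, N8} → 458
  γ (17, 8): covers {N5, N7, N8, N6} → 613
  δ (6, 19): covers {N2} → 40
Maximum coverage at γ: 613 truckloads per week.

γ, covering 613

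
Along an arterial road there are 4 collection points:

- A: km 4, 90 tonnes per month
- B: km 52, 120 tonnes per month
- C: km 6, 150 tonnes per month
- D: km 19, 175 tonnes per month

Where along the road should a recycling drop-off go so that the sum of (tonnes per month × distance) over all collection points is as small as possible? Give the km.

For a sum of weighted absolute distances on a line, the optimum is the weighted median (not the mean). Total weight W = 535; half-weight = 267.5.
Sort by position and accumulate weight:
  km 4 (A, w=90) → cum 90
  km 6 (C, w=150) → cum 240
  km 19 (D, w=175) → cum 415  ≥ 267.5 → median here
  km 52 (B, w=120) → cum 535
Optimal location: km 19.

x = 19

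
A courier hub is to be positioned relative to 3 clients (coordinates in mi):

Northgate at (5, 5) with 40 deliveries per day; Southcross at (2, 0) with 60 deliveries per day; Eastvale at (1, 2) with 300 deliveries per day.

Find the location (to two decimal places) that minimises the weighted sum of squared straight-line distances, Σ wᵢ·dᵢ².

(1.55, 2.00)

The minimiser of Σwᵢ‖p−pᵢ‖² is the weighted centroid p* = (Σwᵢpᵢ)/(Σwᵢ).
Σwᵢ = 400.
Σwᵢxᵢ = 40·5 + 60·2 + 300·1 = 620.
Σwᵢyᵢ = 40·5 + 60·0 + 300·2 = 800.
x* = 620/400 = 1.55, y* = 800/400 = 2.00.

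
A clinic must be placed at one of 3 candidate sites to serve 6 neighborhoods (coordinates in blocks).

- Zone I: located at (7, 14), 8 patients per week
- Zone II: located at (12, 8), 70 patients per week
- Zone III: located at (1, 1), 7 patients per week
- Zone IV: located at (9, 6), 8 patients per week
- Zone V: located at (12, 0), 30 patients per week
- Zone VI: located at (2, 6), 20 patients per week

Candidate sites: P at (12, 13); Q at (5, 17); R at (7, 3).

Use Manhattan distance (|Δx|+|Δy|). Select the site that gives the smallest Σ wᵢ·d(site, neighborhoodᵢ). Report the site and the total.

R, total 1284 blocks

Total weighted distance at each candidate:
  P (12, 13): total = 1369
  Q (5, 17): total = 2420
  R (7, 3): total = 1284
Minimum is at R with total 1284 blocks.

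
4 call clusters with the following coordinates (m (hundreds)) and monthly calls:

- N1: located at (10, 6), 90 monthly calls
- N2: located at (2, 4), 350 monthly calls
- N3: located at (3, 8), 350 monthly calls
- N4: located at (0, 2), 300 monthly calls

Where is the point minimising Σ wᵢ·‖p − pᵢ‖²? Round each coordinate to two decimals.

The minimiser of Σwᵢ‖p−pᵢ‖² is the weighted centroid p* = (Σwᵢpᵢ)/(Σwᵢ).
Σwᵢ = 1090.
Σwᵢxᵢ = 90·10 + 350·2 + 350·3 + 300·0 = 2650.
Σwᵢyᵢ = 90·6 + 350·4 + 350·8 + 300·2 = 5340.
x* = 2650/1090 = 2.43, y* = 5340/1090 = 4.90.

(2.43, 4.90)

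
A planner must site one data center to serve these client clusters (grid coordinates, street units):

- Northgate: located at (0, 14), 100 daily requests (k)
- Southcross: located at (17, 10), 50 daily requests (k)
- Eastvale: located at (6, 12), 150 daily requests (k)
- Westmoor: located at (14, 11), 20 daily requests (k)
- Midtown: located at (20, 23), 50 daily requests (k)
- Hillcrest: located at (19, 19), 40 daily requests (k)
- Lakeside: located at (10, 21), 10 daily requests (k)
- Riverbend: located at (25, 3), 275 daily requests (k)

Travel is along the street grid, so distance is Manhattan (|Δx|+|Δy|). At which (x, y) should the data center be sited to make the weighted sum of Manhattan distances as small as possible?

Manhattan distance separates: Σwᵢ(|x−xᵢ|+|y−yᵢ|) = Σwᵢ|x−xᵢ| + Σwᵢ|y−yᵢ|, so x and y are optimised independently as 1-D weighted medians.
Total weight W = 695; half = 347.5.
x-coordinate, sorted with cumulative weight:
  x=0 (Northgate, w=100) cum 100
  x=6 (Eastvale, w=150) cum 250
  x=10 (Lakeside, w=10) cum 260
  x=14 (Westmoor, w=20) cum 280
  x=17 (Southcross, w=50) cum 330
  x=19 (Hillcrest, w=40) cum 370  ← median
  x=20 (Midtown, w=50) cum 420
  x=25 (Riverbend, w=275) cum 695
⇒ x* = 19
y-coordinate, sorted with cumulative weight:
  y=3 (Riverbend, w=275) cum 275
  y=10 (Southcross, w=50) cum 325
  y=11 (Westmoor, w=20) cum 345
  y=12 (Eastvale, w=150) cum 495  ← median
  y=14 (Northgate, w=100) cum 595
  y=19 (Hillcrest, w=40) cum 635
  y=21 (Lakeside, w=10) cum 645
  y=23 (Midtown, w=50) cum 695
⇒ y* = 12

(19, 12)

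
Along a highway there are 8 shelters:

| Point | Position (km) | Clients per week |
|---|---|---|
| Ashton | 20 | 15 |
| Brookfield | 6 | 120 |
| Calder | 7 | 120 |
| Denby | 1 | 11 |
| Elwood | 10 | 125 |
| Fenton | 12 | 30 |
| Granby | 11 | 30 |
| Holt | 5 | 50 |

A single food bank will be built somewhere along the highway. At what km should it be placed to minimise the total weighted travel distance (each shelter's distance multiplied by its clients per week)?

x = 7

For a sum of weighted absolute distances on a line, the optimum is the weighted median (not the mean). Total weight W = 501; half-weight = 250.5.
Sort by position and accumulate weight:
  km 1 (Denby, w=11) → cum 11
  km 5 (Holt, w=50) → cum 61
  km 6 (Brookfield, w=120) → cum 181
  km 7 (Calder, w=120) → cum 301  ≥ 250.5 → median here
  km 10 (Elwood, w=125) → cum 426
  km 11 (Granby, w=30) → cum 456
  km 12 (Fenton, w=30) → cum 486
  km 20 (Ashton, w=15) → cum 501
Optimal location: km 7.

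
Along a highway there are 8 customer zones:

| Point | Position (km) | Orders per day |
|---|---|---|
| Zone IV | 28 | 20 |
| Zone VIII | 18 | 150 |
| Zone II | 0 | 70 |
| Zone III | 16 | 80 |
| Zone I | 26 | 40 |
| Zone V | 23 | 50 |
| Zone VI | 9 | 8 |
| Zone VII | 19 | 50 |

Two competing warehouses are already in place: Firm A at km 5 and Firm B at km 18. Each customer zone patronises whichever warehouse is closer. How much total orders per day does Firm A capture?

The indifferent point is the midpoint (5+18)/2 = 11.5; customer zones left of it (closer to Firm A at 5) go to Firm A, those right go to Firm B.
  Zone II at 0 (w=70) → Firm A
  Zone VI at 9 (w=8) → Firm A
  Zone III at 16 (w=80) → Firm B
  Zone VIII at 18 (w=150) → Firm B
  Zone VII at 19 (w=50) → Firm B
  Zone V at 23 (w=50) → Firm B
  Zone I at 26 (w=40) → Firm B
  Zone IV at 28 (w=20) → Firm B
Firm A captures 78; Firm B captures 390.

78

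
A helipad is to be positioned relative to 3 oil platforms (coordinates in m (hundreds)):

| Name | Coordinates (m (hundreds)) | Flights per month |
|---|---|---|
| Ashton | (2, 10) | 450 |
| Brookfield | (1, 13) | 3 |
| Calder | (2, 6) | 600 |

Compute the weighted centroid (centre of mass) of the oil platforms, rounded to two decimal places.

The minimiser of Σwᵢ‖p−pᵢ‖² is the weighted centroid p* = (Σwᵢpᵢ)/(Σwᵢ).
Σwᵢ = 1053.
Σwᵢxᵢ = 450·2 + 3·1 + 600·2 = 2103.
Σwᵢyᵢ = 450·10 + 3·13 + 600·6 = 8139.
x* = 2103/1053 = 2.00, y* = 8139/1053 = 7.73.

(2.00, 7.73)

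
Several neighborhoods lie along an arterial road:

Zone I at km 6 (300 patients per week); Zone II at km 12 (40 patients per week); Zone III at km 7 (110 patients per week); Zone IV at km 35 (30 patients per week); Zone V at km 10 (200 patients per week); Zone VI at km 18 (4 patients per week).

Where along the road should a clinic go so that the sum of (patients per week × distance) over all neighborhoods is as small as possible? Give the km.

For a sum of weighted absolute distances on a line, the optimum is the weighted median (not the mean). Total weight W = 684; half-weight = 342.
Sort by position and accumulate weight:
  km 6 (Zone I, w=300) → cum 300
  km 7 (Zone III, w=110) → cum 410  ≥ 342 → median here
  km 10 (Zone V, w=200) → cum 610
  km 12 (Zone II, w=40) → cum 650
  km 18 (Zone VI, w=4) → cum 654
  km 35 (Zone IV, w=30) → cum 684
Optimal location: km 7.

x = 7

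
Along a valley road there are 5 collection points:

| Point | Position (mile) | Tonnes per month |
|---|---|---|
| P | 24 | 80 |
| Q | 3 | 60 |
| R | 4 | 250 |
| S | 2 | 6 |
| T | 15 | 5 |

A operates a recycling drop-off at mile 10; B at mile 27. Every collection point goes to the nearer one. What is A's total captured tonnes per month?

321

The indifferent point is the midpoint (10+27)/2 = 18.5; collection points left of it (closer to A at 10) go to A, those right go to B.
  S at 2 (w=6) → A
  Q at 3 (w=60) → A
  R at 4 (w=250) → A
  T at 15 (w=5) → A
  P at 24 (w=80) → B
A captures 321; B captures 80.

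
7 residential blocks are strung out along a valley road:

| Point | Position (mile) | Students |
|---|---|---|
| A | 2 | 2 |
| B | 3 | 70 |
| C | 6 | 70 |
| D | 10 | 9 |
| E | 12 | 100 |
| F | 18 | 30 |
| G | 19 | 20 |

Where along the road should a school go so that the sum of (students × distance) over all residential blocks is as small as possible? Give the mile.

For a sum of weighted absolute distances on a line, the optimum is the weighted median (not the mean). Total weight W = 301; half-weight = 150.5.
Sort by position and accumulate weight:
  mile 2 (A, w=2) → cum 2
  mile 3 (B, w=70) → cum 72
  mile 6 (C, w=70) → cum 142
  mile 10 (D, w=9) → cum 151  ≥ 150.5 → median here
  mile 12 (E, w=100) → cum 251
  mile 18 (F, w=30) → cum 281
  mile 19 (G, w=20) → cum 301
Optimal location: mile 10.

x = 10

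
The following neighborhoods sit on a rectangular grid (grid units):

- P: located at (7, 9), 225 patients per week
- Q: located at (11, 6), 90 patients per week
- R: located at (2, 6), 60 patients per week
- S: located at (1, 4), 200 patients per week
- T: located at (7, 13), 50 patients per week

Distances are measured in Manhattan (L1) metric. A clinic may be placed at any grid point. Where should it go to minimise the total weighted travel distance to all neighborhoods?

(7, 6)

Manhattan distance separates: Σwᵢ(|x−xᵢ|+|y−yᵢ|) = Σwᵢ|x−xᵢ| + Σwᵢ|y−yᵢ|, so x and y are optimised independently as 1-D weighted medians.
Total weight W = 625; half = 312.5.
x-coordinate, sorted with cumulative weight:
  x=1 (S, w=200) cum 200
  x=2 (R, w=60) cum 260
  x=7 (P, w=225) cum 485  ← median
  x=7 (T, w=50) cum 535
  x=11 (Q, w=90) cum 625
⇒ x* = 7
y-coordinate, sorted with cumulative weight:
  y=4 (S, w=200) cum 200
  y=6 (Q, w=90) cum 290
  y=6 (R, w=60) cum 350  ← median
  y=9 (P, w=225) cum 575
  y=13 (T, w=50) cum 625
⇒ y* = 6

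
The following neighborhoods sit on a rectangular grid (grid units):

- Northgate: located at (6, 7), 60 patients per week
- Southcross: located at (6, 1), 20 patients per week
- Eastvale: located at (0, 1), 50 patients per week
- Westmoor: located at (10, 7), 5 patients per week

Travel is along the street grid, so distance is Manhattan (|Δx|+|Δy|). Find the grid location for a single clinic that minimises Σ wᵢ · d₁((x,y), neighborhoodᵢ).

Manhattan distance separates: Σwᵢ(|x−xᵢ|+|y−yᵢ|) = Σwᵢ|x−xᵢ| + Σwᵢ|y−yᵢ|, so x and y are optimised independently as 1-D weighted medians.
Total weight W = 135; half = 67.5.
x-coordinate, sorted with cumulative weight:
  x=0 (Eastvale, w=50) cum 50
  x=6 (Northgate, w=60) cum 110  ← median
  x=6 (Southcross, w=20) cum 130
  x=10 (Westmoor, w=5) cum 135
⇒ x* = 6
y-coordinate, sorted with cumulative weight:
  y=1 (Southcross, w=20) cum 20
  y=1 (Eastvale, w=50) cum 70  ← median
  y=7 (Northgate, w=60) cum 130
  y=7 (Westmoor, w=5) cum 135
⇒ y* = 1

(6, 1)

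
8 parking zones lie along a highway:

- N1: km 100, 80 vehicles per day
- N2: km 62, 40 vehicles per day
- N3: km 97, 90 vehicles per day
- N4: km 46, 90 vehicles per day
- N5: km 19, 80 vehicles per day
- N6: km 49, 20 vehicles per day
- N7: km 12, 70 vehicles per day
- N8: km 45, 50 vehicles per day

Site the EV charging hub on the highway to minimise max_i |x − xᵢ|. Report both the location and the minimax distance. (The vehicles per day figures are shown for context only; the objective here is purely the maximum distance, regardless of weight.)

location 56, max distance 44

The 1-center on a line is the midpoint of the two extreme points: leftmost at 12, rightmost at 100.
Optimal location = (12 + 100)/2 = 56; maximum distance = (100 − 12)/2 = 44.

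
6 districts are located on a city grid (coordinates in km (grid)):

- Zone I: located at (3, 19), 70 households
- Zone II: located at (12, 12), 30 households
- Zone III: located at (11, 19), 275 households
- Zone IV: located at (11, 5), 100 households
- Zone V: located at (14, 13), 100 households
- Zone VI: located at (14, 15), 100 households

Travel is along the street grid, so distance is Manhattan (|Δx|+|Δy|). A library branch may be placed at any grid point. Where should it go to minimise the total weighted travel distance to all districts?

Manhattan distance separates: Σwᵢ(|x−xᵢ|+|y−yᵢ|) = Σwᵢ|x−xᵢ| + Σwᵢ|y−yᵢ|, so x and y are optimised independently as 1-D weighted medians.
Total weight W = 675; half = 337.5.
x-coordinate, sorted with cumulative weight:
  x=3 (Zone I, w=70) cum 70
  x=11 (Zone III, w=275) cum 345  ← median
  x=11 (Zone IV, w=100) cum 445
  x=12 (Zone II, w=30) cum 475
  x=14 (Zone V, w=100) cum 575
  x=14 (Zone VI, w=100) cum 675
⇒ x* = 11
y-coordinate, sorted with cumulative weight:
  y=5 (Zone IV, w=100) cum 100
  y=12 (Zone II, w=30) cum 130
  y=13 (Zone V, w=100) cum 230
  y=15 (Zone VI, w=100) cum 330
  y=19 (Zone I, w=70) cum 400  ← median
  y=19 (Zone III, w=275) cum 675
⇒ y* = 19

(11, 19)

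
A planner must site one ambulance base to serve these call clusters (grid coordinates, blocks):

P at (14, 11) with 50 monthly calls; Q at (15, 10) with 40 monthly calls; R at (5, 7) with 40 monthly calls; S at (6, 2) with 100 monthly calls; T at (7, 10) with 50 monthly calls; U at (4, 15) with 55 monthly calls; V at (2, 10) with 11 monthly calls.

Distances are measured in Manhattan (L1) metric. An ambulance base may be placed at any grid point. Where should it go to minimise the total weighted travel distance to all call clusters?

(6, 10)

Manhattan distance separates: Σwᵢ(|x−xᵢ|+|y−yᵢ|) = Σwᵢ|x−xᵢ| + Σwᵢ|y−yᵢ|, so x and y are optimised independently as 1-D weighted medians.
Total weight W = 346; half = 173.
x-coordinate, sorted with cumulative weight:
  x=2 (V, w=11) cum 11
  x=4 (U, w=55) cum 66
  x=5 (R, w=40) cum 106
  x=6 (S, w=100) cum 206  ← median
  x=7 (T, w=50) cum 256
  x=14 (P, w=50) cum 306
  x=15 (Q, w=40) cum 346
⇒ x* = 6
y-coordinate, sorted with cumulative weight:
  y=2 (S, w=100) cum 100
  y=7 (R, w=40) cum 140
  y=10 (Q, w=40) cum 180  ← median
  y=10 (T, w=50) cum 230
  y=10 (V, w=11) cum 241
  y=11 (P, w=50) cum 291
  y=15 (U, w=55) cum 346
⇒ y* = 10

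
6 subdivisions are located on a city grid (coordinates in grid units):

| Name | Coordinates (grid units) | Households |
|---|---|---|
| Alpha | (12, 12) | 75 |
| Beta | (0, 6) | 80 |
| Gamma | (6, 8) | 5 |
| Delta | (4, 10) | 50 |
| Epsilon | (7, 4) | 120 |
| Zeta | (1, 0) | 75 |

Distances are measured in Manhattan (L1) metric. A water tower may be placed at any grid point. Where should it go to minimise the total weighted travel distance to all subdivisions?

Manhattan distance separates: Σwᵢ(|x−xᵢ|+|y−yᵢ|) = Σwᵢ|x−xᵢ| + Σwᵢ|y−yᵢ|, so x and y are optimised independently as 1-D weighted medians.
Total weight W = 405; half = 202.5.
x-coordinate, sorted with cumulative weight:
  x=0 (Beta, w=80) cum 80
  x=1 (Zeta, w=75) cum 155
  x=4 (Delta, w=50) cum 205  ← median
  x=6 (Gamma, w=5) cum 210
  x=7 (Epsilon, w=120) cum 330
  x=12 (Alpha, w=75) cum 405
⇒ x* = 4
y-coordinate, sorted with cumulative weight:
  y=0 (Zeta, w=75) cum 75
  y=4 (Epsilon, w=120) cum 195
  y=6 (Beta, w=80) cum 275  ← median
  y=8 (Gamma, w=5) cum 280
  y=10 (Delta, w=50) cum 330
  y=12 (Alpha, w=75) cum 405
⇒ y* = 6

(4, 6)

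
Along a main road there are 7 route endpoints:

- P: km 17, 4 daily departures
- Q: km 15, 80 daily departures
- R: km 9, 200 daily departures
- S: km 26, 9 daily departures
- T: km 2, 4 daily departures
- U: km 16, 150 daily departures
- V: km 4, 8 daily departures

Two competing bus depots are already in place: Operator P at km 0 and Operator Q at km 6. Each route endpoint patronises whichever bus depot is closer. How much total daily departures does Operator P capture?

4

The indifferent point is the midpoint (0+6)/2 = 3; route endpoints left of it (closer to Operator P at 0) go to Operator P, those right go to Operator Q.
  T at 2 (w=4) → Operator P
  V at 4 (w=8) → Operator Q
  R at 9 (w=200) → Operator Q
  Q at 15 (w=80) → Operator Q
  U at 16 (w=150) → Operator Q
  P at 17 (w=4) → Operator Q
  S at 26 (w=9) → Operator Q
Operator P captures 4; Operator Q captures 451.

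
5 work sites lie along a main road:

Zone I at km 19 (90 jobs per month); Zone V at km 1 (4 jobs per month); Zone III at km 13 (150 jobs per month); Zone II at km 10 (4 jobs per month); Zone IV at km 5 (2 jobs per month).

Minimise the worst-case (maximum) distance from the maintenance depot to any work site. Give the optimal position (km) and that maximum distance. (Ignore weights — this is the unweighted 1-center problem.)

location 10, max distance 9

The 1-center on a line is the midpoint of the two extreme points: leftmost at 1, rightmost at 19.
Optimal location = (1 + 19)/2 = 10; maximum distance = (19 − 1)/2 = 9.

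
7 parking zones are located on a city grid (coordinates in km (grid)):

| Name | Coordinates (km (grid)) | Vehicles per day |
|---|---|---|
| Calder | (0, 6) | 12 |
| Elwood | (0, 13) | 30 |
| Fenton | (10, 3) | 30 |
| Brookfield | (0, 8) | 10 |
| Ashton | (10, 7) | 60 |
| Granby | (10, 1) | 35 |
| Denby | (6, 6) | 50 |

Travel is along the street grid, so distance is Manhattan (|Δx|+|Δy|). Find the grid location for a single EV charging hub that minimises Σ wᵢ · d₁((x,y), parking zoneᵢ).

Manhattan distance separates: Σwᵢ(|x−xᵢ|+|y−yᵢ|) = Σwᵢ|x−xᵢ| + Σwᵢ|y−yᵢ|, so x and y are optimised independently as 1-D weighted medians.
Total weight W = 227; half = 113.5.
x-coordinate, sorted with cumulative weight:
  x=0 (Calder, w=12) cum 12
  x=0 (Elwood, w=30) cum 42
  x=0 (Brookfield, w=10) cum 52
  x=6 (Denby, w=50) cum 102
  x=10 (Fenton, w=30) cum 132  ← median
  x=10 (Ashton, w=60) cum 192
  x=10 (Granby, w=35) cum 227
⇒ x* = 10
y-coordinate, sorted with cumulative weight:
  y=1 (Granby, w=35) cum 35
  y=3 (Fenton, w=30) cum 65
  y=6 (Calder, w=12) cum 77
  y=6 (Denby, w=50) cum 127  ← median
  y=7 (Ashton, w=60) cum 187
  y=8 (Brookfield, w=10) cum 197
  y=13 (Elwood, w=30) cum 227
⇒ y* = 6

(10, 6)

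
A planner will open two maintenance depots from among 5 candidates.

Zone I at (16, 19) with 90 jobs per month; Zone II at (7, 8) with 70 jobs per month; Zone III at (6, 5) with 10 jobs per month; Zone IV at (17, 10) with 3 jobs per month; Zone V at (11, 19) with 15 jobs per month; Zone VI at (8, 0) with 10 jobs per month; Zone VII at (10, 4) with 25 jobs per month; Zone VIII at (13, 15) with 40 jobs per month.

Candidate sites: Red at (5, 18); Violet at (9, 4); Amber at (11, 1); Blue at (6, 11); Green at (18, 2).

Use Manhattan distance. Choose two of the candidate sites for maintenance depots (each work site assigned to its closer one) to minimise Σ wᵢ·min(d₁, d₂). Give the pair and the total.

{Red, Violet}, total 2202

Evaluate every pair (each demand assigned to the nearer of the two):
  {Red, Violet}: total = 2202
  {Red, Blue}: total = 2406
  {Red, Amber}: total = 2670
  {Violet, Blue}: total = 2686
  {Amber, Blue}: total = 2771
  {Blue, Green}: total = 2992
  {Red, Green}: total = 3002
  {Violet, Green}: total = 3127
  {Violet, Amber}: total = 3402
  {Amber, Green}: total = 3647
Best pair: {Red, Violet} with total 2202.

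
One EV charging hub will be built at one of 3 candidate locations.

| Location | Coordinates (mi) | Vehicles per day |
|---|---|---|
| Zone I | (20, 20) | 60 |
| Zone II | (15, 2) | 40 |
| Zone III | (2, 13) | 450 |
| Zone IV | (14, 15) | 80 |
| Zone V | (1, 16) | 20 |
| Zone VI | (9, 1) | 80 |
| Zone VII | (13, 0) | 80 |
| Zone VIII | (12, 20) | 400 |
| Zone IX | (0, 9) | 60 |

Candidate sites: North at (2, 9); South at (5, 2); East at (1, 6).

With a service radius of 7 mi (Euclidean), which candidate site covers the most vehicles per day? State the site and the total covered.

Coverage radius r = 7 mi; a point is covered iff (Δx)²+(Δy)² ≤ 7² = 49.
  North (2, 9): covers {Zone III, Zone IX} → 510
  South (5, 2): covers {Zone VI} → 80
  East (1, 6): covers {Zone IX} → 60
Maximum coverage at North: 510 vehicles per day.

North, covering 510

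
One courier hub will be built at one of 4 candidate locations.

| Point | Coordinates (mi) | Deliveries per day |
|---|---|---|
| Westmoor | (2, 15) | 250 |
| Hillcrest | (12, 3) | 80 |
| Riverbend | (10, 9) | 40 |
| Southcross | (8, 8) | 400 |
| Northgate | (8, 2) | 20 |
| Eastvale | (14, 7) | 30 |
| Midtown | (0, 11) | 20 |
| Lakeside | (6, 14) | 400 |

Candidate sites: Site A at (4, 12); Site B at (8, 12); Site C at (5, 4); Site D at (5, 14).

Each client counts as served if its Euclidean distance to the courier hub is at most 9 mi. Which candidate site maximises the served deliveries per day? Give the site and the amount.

Coverage radius r = 9 mi; a point is covered iff (Δx)²+(Δy)² ≤ 9² = 81.
  Site A (4, 12): covers {Westmoor, Riverbend, Southcross, Midtown, Lakeside} → 1110
  Site B (8, 12): covers {Westmoor, Riverbend, Southcross, Eastvale, Midtown, Lakeside} → 1140
  Site C (5, 4): covers {Hillcrest, Riverbend, Southcross, Northgate, Midtown} → 560
  Site D (5, 14): covers {Westmoor, Riverbend, Southcross, Midtown, Lakeside} → 1110
Maximum coverage at Site B: 1140 deliveries per day.

Site B, covering 1140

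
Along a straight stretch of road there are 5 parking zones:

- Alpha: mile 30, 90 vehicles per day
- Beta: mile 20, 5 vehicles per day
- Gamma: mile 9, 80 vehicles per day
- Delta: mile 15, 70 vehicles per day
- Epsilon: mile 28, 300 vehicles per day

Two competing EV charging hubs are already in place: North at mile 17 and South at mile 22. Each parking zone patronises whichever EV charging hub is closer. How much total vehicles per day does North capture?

150

The indifferent point is the midpoint (17+22)/2 = 19.5; parking zones left of it (closer to North at 17) go to North, those right go to South.
  Gamma at 9 (w=80) → North
  Delta at 15 (w=70) → North
  Beta at 20 (w=5) → South
  Epsilon at 28 (w=300) → South
  Alpha at 30 (w=90) → South
North captures 150; South captures 395.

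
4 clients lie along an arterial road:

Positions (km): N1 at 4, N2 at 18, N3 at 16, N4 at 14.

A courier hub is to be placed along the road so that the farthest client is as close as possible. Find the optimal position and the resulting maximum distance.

location 11, max distance 7

The 1-center on a line is the midpoint of the two extreme points: leftmost at 4, rightmost at 18.
Optimal location = (4 + 18)/2 = 11; maximum distance = (18 − 4)/2 = 7.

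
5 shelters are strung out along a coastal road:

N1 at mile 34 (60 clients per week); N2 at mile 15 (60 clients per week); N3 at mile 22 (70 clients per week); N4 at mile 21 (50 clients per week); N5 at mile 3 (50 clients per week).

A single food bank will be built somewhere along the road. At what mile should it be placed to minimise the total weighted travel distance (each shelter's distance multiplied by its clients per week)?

x = 21

For a sum of weighted absolute distances on a line, the optimum is the weighted median (not the mean). Total weight W = 290; half-weight = 145.
Sort by position and accumulate weight:
  mile 3 (N5, w=50) → cum 50
  mile 15 (N2, w=60) → cum 110
  mile 21 (N4, w=50) → cum 160  ≥ 145 → median here
  mile 22 (N3, w=70) → cum 230
  mile 34 (N1, w=60) → cum 290
Optimal location: mile 21.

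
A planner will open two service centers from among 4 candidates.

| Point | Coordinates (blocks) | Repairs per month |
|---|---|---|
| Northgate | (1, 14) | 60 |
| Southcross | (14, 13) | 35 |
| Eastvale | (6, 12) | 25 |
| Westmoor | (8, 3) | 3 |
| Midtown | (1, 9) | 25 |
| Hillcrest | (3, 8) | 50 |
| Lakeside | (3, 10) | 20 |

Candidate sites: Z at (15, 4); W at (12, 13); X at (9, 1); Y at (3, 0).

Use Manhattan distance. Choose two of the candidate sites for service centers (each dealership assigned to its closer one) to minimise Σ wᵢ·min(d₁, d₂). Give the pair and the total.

{W, Y}, total 1864

Evaluate every pair (each demand assigned to the nearer of the two):
  {W, Y}: total = 1864
  {W, X}: total = 2239
  {Z, W}: total = 2304
  {Z, Y}: total = 2584
  {X, Y}: total = 2789
  {Z, X}: total = 3319
Best pair: {W, Y} with total 1864.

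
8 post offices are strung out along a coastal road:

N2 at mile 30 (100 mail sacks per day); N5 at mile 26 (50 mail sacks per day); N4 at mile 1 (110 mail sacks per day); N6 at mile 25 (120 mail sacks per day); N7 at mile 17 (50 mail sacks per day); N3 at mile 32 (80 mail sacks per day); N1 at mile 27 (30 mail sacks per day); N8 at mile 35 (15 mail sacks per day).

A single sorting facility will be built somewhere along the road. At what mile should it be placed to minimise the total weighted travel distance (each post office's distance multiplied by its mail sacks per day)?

For a sum of weighted absolute distances on a line, the optimum is the weighted median (not the mean). Total weight W = 555; half-weight = 277.5.
Sort by position and accumulate weight:
  mile 1 (N4, w=110) → cum 110
  mile 17 (N7, w=50) → cum 160
  mile 25 (N6, w=120) → cum 280  ≥ 277.5 → median here
  mile 26 (N5, w=50) → cum 330
  mile 27 (N1, w=30) → cum 360
  mile 30 (N2, w=100) → cum 460
  mile 32 (N3, w=80) → cum 540
  mile 35 (N8, w=15) → cum 555
Optimal location: mile 25.

x = 25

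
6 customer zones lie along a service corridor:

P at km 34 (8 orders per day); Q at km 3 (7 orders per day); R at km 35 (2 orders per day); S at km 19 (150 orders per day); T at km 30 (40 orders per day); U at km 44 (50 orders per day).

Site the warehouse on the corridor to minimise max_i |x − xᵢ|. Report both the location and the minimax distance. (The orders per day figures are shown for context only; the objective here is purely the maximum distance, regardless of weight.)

location 23.5, max distance 20.5

The 1-center on a line is the midpoint of the two extreme points: leftmost at 3, rightmost at 44.
Optimal location = (3 + 44)/2 = 23.5; maximum distance = (44 − 3)/2 = 20.5.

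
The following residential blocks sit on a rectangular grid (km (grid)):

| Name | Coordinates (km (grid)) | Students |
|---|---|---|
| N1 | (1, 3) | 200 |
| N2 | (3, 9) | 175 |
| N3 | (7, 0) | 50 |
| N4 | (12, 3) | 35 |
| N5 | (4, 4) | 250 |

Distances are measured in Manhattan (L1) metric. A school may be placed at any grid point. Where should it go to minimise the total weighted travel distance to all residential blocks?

(3, 4)

Manhattan distance separates: Σwᵢ(|x−xᵢ|+|y−yᵢ|) = Σwᵢ|x−xᵢ| + Σwᵢ|y−yᵢ|, so x and y are optimised independently as 1-D weighted medians.
Total weight W = 710; half = 355.
x-coordinate, sorted with cumulative weight:
  x=1 (N1, w=200) cum 200
  x=3 (N2, w=175) cum 375  ← median
  x=4 (N5, w=250) cum 625
  x=7 (N3, w=50) cum 675
  x=12 (N4, w=35) cum 710
⇒ x* = 3
y-coordinate, sorted with cumulative weight:
  y=0 (N3, w=50) cum 50
  y=3 (N1, w=200) cum 250
  y=3 (N4, w=35) cum 285
  y=4 (N5, w=250) cum 535  ← median
  y=9 (N2, w=175) cum 710
⇒ y* = 4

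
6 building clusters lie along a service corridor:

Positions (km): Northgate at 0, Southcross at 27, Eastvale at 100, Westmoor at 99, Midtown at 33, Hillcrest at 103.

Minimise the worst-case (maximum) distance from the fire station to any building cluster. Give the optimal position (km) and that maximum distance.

The 1-center on a line is the midpoint of the two extreme points: leftmost at 0, rightmost at 103.
Optimal location = (0 + 103)/2 = 51.5; maximum distance = (103 − 0)/2 = 51.5.

location 51.5, max distance 51.5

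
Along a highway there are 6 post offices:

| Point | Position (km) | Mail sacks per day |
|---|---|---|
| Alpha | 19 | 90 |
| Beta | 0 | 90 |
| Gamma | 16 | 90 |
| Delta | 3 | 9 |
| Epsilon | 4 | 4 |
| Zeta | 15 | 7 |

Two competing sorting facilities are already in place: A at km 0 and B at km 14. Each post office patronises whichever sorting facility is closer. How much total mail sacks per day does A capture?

103

The indifferent point is the midpoint (0+14)/2 = 7; post offices left of it (closer to A at 0) go to A, those right go to B.
  Beta at 0 (w=90) → A
  Delta at 3 (w=9) → A
  Epsilon at 4 (w=4) → A
  Zeta at 15 (w=7) → B
  Gamma at 16 (w=90) → B
  Alpha at 19 (w=90) → B
A captures 103; B captures 187.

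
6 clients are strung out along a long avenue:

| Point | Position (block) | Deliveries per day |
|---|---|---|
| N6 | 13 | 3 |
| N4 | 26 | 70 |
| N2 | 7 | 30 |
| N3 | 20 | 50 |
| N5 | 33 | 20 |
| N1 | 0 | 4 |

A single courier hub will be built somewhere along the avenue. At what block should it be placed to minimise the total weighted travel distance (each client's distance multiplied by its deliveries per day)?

x = 26

For a sum of weighted absolute distances on a line, the optimum is the weighted median (not the mean). Total weight W = 177; half-weight = 88.5.
Sort by position and accumulate weight:
  block 0 (N1, w=4) → cum 4
  block 7 (N2, w=30) → cum 34
  block 13 (N6, w=3) → cum 37
  block 20 (N3, w=50) → cum 87
  block 26 (N4, w=70) → cum 157  ≥ 88.5 → median here
  block 33 (N5, w=20) → cum 177
Optimal location: block 26.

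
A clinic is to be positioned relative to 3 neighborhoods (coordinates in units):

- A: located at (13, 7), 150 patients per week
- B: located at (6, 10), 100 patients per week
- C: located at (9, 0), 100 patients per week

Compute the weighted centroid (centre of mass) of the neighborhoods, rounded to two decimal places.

The minimiser of Σwᵢ‖p−pᵢ‖² is the weighted centroid p* = (Σwᵢpᵢ)/(Σwᵢ).
Σwᵢ = 350.
Σwᵢxᵢ = 150·13 + 100·6 + 100·9 = 3450.
Σwᵢyᵢ = 150·7 + 100·10 + 100·0 = 2050.
x* = 3450/350 = 9.86, y* = 2050/350 = 5.86.

(9.86, 5.86)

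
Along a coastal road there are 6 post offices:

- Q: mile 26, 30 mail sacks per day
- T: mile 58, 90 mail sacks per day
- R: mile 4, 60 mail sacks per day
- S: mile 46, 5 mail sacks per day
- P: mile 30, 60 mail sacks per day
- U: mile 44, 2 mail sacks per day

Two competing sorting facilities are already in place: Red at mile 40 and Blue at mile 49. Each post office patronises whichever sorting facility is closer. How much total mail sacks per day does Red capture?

The indifferent point is the midpoint (40+49)/2 = 44.5; post offices left of it (closer to Red at 40) go to Red, those right go to Blue.
  R at 4 (w=60) → Red
  Q at 26 (w=30) → Red
  P at 30 (w=60) → Red
  U at 44 (w=2) → Red
  S at 46 (w=5) → Blue
  T at 58 (w=90) → Blue
Red captures 152; Blue captures 95.

152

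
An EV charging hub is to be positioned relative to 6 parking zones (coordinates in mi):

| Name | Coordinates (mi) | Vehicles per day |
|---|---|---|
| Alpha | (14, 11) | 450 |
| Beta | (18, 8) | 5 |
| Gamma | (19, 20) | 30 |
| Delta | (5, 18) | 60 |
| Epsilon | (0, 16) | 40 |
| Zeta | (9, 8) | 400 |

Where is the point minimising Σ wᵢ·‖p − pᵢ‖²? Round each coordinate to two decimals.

(11.03, 10.67)

The minimiser of Σwᵢ‖p−pᵢ‖² is the weighted centroid p* = (Σwᵢpᵢ)/(Σwᵢ).
Σwᵢ = 985.
Σwᵢxᵢ = 450·14 + 5·18 + 30·19 + 60·5 + 40·0 + 400·9 = 10860.
Σwᵢyᵢ = 450·11 + 5·8 + 30·20 + 60·18 + 40·16 + 400·8 = 10510.
x* = 10860/985 = 11.03, y* = 10510/985 = 10.67.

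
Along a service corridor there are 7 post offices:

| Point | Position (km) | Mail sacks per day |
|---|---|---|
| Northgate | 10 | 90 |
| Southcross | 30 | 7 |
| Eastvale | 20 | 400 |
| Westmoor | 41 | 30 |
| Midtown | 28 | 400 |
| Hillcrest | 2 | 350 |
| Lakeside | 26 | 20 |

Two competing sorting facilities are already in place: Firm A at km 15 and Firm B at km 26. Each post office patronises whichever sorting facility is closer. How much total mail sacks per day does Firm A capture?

The indifferent point is the midpoint (15+26)/2 = 20.5; post offices left of it (closer to Firm A at 15) go to Firm A, those right go to Firm B.
  Hillcrest at 2 (w=350) → Firm A
  Northgate at 10 (w=90) → Firm A
  Eastvale at 20 (w=400) → Firm A
  Lakeside at 26 (w=20) → Firm B
  Midtown at 28 (w=400) → Firm B
  Southcross at 30 (w=7) → Firm B
  Westmoor at 41 (w=30) → Firm B
Firm A captures 840; Firm B captures 457.

840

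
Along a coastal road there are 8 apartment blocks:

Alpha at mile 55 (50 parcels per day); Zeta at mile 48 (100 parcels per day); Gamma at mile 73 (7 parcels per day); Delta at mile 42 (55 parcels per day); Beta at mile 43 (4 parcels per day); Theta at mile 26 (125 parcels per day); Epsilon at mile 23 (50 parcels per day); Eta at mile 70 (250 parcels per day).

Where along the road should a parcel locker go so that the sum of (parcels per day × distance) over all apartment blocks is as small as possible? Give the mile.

For a sum of weighted absolute distances on a line, the optimum is the weighted median (not the mean). Total weight W = 641; half-weight = 320.5.
Sort by position and accumulate weight:
  mile 23 (Epsilon, w=50) → cum 50
  mile 26 (Theta, w=125) → cum 175
  mile 42 (Delta, w=55) → cum 230
  mile 43 (Beta, w=4) → cum 234
  mile 48 (Zeta, w=100) → cum 334  ≥ 320.5 → median here
  mile 55 (Alpha, w=50) → cum 384
  mile 70 (Eta, w=250) → cum 634
  mile 73 (Gamma, w=7) → cum 641
Optimal location: mile 48.

x = 48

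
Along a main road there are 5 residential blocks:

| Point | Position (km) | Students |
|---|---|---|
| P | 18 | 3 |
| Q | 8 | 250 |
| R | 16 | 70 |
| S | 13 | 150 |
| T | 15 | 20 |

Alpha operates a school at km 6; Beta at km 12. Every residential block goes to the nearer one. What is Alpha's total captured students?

250

The indifferent point is the midpoint (6+12)/2 = 9; residential blocks left of it (closer to Alpha at 6) go to Alpha, those right go to Beta.
  Q at 8 (w=250) → Alpha
  S at 13 (w=150) → Beta
  T at 15 (w=20) → Beta
  R at 16 (w=70) → Beta
  P at 18 (w=3) → Beta
Alpha captures 250; Beta captures 243.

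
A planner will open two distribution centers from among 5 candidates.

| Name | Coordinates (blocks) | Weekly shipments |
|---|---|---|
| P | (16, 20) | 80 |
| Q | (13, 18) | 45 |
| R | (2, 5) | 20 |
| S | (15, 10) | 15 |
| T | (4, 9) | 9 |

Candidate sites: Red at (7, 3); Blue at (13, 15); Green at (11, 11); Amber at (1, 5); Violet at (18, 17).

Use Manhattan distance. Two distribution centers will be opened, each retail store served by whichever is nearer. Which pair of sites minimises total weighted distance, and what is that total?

{Amber, Violet}, total 903

Evaluate every pair (each demand assigned to the nearer of the two):
  {Amber, Violet}: total = 903
  {Blue, Amber}: total = 963
  {Red, Violet}: total = 1041
  {Red, Blue}: total = 1101
  {Green, Violet}: total = 1126
  {Blue, Violet}: total = 1195
  {Blue, Green}: total = 1231
  {Green, Amber}: total = 1683
  {Red, Green}: total = 1821
  {Red, Amber}: total = 3333
Best pair: {Amber, Violet} with total 903.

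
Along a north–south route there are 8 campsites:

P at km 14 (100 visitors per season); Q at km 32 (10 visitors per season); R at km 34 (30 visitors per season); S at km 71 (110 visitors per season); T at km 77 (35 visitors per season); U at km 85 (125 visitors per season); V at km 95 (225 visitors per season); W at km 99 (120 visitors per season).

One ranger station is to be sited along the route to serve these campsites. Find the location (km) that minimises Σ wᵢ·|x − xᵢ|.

For a sum of weighted absolute distances on a line, the optimum is the weighted median (not the mean). Total weight W = 755; half-weight = 377.5.
Sort by position and accumulate weight:
  km 14 (P, w=100) → cum 100
  km 32 (Q, w=10) → cum 110
  km 34 (R, w=30) → cum 140
  km 71 (S, w=110) → cum 250
  km 77 (T, w=35) → cum 285
  km 85 (U, w=125) → cum 410  ≥ 377.5 → median here
  km 95 (V, w=225) → cum 635
  km 99 (W, w=120) → cum 755
Optimal location: km 85.

x = 85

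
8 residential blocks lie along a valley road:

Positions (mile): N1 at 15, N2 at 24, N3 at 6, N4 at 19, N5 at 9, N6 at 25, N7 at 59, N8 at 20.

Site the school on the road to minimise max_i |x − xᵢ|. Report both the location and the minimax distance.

The 1-center on a line is the midpoint of the two extreme points: leftmost at 6, rightmost at 59.
Optimal location = (6 + 59)/2 = 32.5; maximum distance = (59 − 6)/2 = 26.5.

location 32.5, max distance 26.5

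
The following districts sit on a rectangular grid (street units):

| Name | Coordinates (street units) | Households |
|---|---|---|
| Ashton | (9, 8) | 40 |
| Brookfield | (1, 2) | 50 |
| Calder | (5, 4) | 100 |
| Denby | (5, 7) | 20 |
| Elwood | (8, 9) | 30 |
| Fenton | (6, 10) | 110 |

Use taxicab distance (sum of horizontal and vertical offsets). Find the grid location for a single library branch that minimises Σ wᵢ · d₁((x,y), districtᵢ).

Manhattan distance separates: Σwᵢ(|x−xᵢ|+|y−yᵢ|) = Σwᵢ|x−xᵢ| + Σwᵢ|y−yᵢ|, so x and y are optimised independently as 1-D weighted medians.
Total weight W = 350; half = 175.
x-coordinate, sorted with cumulative weight:
  x=1 (Brookfield, w=50) cum 50
  x=5 (Calder, w=100) cum 150
  x=5 (Denby, w=20) cum 170
  x=6 (Fenton, w=110) cum 280  ← median
  x=8 (Elwood, w=30) cum 310
  x=9 (Ashton, w=40) cum 350
⇒ x* = 6
y-coordinate, sorted with cumulative weight:
  y=2 (Brookfield, w=50) cum 50
  y=4 (Calder, w=100) cum 150
  y=7 (Denby, w=20) cum 170
  y=8 (Ashton, w=40) cum 210  ← median
  y=9 (Elwood, w=30) cum 240
  y=10 (Fenton, w=110) cum 350
⇒ y* = 8

(6, 8)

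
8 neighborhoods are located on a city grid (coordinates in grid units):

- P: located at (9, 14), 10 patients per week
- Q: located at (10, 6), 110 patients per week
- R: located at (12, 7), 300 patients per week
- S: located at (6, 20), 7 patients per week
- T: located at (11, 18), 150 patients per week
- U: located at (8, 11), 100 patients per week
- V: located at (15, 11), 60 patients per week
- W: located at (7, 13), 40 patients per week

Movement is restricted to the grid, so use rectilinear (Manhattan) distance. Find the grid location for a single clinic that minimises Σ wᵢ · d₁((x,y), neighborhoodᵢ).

(11, 7)

Manhattan distance separates: Σwᵢ(|x−xᵢ|+|y−yᵢ|) = Σwᵢ|x−xᵢ| + Σwᵢ|y−yᵢ|, so x and y are optimised independently as 1-D weighted medians.
Total weight W = 777; half = 388.5.
x-coordinate, sorted with cumulative weight:
  x=6 (S, w=7) cum 7
  x=7 (W, w=40) cum 47
  x=8 (U, w=100) cum 147
  x=9 (P, w=10) cum 157
  x=10 (Q, w=110) cum 267
  x=11 (T, w=150) cum 417  ← median
  x=12 (R, w=300) cum 717
  x=15 (V, w=60) cum 777
⇒ x* = 11
y-coordinate, sorted with cumulative weight:
  y=6 (Q, w=110) cum 110
  y=7 (R, w=300) cum 410  ← median
  y=11 (U, w=100) cum 510
  y=11 (V, w=60) cum 570
  y=13 (W, w=40) cum 610
  y=14 (P, w=10) cum 620
  y=18 (T, w=150) cum 770
  y=20 (S, w=7) cum 777
⇒ y* = 7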